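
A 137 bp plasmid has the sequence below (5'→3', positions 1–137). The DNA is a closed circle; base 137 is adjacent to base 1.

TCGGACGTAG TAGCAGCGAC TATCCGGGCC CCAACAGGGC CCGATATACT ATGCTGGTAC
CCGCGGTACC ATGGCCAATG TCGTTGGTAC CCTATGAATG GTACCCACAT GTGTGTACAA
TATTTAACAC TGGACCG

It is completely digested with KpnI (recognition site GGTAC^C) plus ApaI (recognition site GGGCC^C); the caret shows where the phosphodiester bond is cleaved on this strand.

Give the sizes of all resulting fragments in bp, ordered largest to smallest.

63, 21, 19, 14, 11, 9 bp

KpnI sites (GGTACC) start at positions 56, 65, 86, 100.
KpnI cuts after base 5 of each site (before the last base), so after positions 60, 69, 90, 104.
ApaI sites (GGGCCC) start at positions 26, 37.
ApaI cuts after base 5 of each site (before the last base), so after positions 30, 41.
Combined cut positions: 30, 41, 60, 69, 90, 104.
Circular molecule, 6 cuts → 6 fragments:
  31–41 → 11 bp
  42–60 → 19 bp
  61–69 → 9 bp
  70–90 → 21 bp
  91–104 → 14 bp
  105–137 then 1–30 → 33 + 30 = 63 bp
Sorted largest to smallest: 63, 21, 19, 14, 11, 9 bp.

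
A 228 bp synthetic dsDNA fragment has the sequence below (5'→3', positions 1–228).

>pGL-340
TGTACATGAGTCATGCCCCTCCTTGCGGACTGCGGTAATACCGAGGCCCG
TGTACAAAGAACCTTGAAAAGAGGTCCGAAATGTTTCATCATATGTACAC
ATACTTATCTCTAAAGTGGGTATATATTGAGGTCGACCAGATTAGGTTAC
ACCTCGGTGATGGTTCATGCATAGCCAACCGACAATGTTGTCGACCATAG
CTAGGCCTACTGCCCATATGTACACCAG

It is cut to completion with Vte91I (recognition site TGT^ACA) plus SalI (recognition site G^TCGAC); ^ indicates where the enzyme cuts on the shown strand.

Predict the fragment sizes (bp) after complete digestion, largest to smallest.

Vte91I sites (TGTACA) start at positions 1, 51, 94, 219.
Vte91I cuts after base 3 of each site, so after positions 3, 53, 96, 221.
SalI sites (GTCGAC) start at positions 132, 190.
SalI cuts after the first base of each site, so after positions 132, 190.
Combined cut positions: 3, 53, 96, 132, 190, 221.
Linear molecule, 6 cuts → 7 fragments:
  1–3 → 3 bp
  4–53 → 50 bp
  54–96 → 43 bp
  97–132 → 36 bp
  133–190 → 58 bp
  191–221 → 31 bp
  222–228 → 7 bp
Sorted largest to smallest: 58, 50, 43, 36, 31, 7, 3 bp.

58, 50, 43, 36, 31, 7, 3 bp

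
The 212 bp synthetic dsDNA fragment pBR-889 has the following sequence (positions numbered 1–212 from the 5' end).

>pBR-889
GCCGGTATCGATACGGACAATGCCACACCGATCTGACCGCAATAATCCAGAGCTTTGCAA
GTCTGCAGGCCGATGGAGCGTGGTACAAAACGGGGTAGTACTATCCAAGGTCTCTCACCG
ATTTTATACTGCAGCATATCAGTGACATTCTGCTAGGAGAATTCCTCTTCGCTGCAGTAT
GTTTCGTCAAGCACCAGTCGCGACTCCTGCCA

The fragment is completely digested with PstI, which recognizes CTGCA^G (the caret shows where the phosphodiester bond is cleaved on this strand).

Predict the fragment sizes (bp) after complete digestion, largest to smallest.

PstI sites (CTGCAG) start at positions 63, 129, 172.
PstI cuts after base 5 of each site (before the last base), so after positions 67, 133, 176.
Linear molecule, 3 cuts → 4 fragments:
  1–67 → 67 bp
  68–133 → 66 bp
  134–176 → 43 bp
  177–212 → 36 bp
Sorted largest to smallest: 67, 66, 43, 36 bp.

67, 66, 43, 36 bp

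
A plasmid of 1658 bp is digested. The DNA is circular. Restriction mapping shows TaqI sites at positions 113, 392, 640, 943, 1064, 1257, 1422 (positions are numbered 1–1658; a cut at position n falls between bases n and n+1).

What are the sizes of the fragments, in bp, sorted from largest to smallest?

349, 303, 279, 248, 193, 165, 121 bp

Circular molecule, 7 cuts → 7 fragments:
  392 − 113 = 279 bp
  640 − 392 = 248 bp
  943 − 640 = 303 bp
  1064 − 943 = 121 bp
  1257 − 1064 = 193 bp
  1422 − 1257 = 165 bp
  wrap: 1658 − 1422 + 113 = 349 bp
Sorted largest to smallest: 349, 303, 279, 248, 193, 165, 121 bp.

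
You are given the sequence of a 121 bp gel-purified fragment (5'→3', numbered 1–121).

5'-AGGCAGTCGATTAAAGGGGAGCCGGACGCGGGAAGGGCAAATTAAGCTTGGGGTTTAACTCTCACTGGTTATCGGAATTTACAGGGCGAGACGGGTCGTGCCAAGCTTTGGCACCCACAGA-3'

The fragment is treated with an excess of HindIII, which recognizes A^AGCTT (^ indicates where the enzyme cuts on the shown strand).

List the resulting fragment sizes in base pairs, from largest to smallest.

59, 44, 18 bp

HindIII sites (AAGCTT) start at positions 44, 103.
HindIII cuts after the first base of each site, so after positions 44, 103.
Linear molecule, 2 cuts → 3 fragments:
  1–44 → 44 bp
  45–103 → 59 bp
  104–121 → 18 bp
Sorted largest to smallest: 59, 44, 18 bp.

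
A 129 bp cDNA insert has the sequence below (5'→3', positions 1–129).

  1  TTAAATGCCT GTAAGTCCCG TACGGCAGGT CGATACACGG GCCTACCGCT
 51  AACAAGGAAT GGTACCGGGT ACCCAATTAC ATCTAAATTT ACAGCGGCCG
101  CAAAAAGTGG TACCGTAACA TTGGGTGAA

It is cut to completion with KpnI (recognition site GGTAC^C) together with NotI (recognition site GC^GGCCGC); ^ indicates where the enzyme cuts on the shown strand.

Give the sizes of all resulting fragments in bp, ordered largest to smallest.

KpnI sites (GGTACC) start at positions 61, 68, 109.
KpnI cuts after base 5 of each site (before the last base), so after positions 65, 72, 113.
The NotI site (GCGGCCGC) starts at position 94.
NotI cuts after base 2 of each site, so after position 95.
Combined cut positions: 65, 72, 95, 113.
Linear molecule, 4 cuts → 5 fragments:
  1–65 → 65 bp
  66–72 → 7 bp
  73–95 → 23 bp
  96–113 → 18 bp
  114–129 → 16 bp
Sorted largest to smallest: 65, 23, 18, 16, 7 bp.

65, 23, 18, 16, 7 bp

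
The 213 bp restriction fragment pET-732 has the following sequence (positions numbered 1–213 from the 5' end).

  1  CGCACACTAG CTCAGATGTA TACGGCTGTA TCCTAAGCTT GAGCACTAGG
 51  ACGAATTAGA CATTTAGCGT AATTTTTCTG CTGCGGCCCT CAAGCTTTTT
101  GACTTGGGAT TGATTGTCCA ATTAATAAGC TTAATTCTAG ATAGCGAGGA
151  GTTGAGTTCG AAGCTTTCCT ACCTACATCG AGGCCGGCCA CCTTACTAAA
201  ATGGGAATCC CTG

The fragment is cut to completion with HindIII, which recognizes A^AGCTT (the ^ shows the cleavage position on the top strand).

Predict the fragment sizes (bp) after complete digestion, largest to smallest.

57, 52, 35, 35, 34 bp

HindIII sites (AAGCTT) start at positions 35, 92, 127, 161.
HindIII cuts after the first base of each site, so after positions 35, 92, 127, 161.
Linear molecule, 4 cuts → 5 fragments:
  1–35 → 35 bp
  36–92 → 57 bp
  93–127 → 35 bp
  128–161 → 34 bp
  162–213 → 52 bp
Sorted largest to smallest: 57, 52, 35, 35, 34 bp.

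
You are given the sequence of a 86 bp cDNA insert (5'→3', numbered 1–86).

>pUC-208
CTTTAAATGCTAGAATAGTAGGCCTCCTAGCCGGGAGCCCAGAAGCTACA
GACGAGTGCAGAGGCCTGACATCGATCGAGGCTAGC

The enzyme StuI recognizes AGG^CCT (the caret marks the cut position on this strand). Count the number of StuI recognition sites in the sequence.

AGGCCT occurs starting at positions 20, 62.
StuI cuts at 2 sites.

2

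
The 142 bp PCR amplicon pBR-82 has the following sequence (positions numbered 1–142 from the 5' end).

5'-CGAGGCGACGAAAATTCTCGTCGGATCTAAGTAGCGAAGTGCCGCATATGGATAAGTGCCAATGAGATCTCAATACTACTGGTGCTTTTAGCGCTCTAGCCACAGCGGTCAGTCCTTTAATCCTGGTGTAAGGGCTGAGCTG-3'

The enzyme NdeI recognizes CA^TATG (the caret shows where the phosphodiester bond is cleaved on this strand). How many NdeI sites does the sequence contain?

1

CATATG occurs starting at position 45.
NdeI cuts at 1 site.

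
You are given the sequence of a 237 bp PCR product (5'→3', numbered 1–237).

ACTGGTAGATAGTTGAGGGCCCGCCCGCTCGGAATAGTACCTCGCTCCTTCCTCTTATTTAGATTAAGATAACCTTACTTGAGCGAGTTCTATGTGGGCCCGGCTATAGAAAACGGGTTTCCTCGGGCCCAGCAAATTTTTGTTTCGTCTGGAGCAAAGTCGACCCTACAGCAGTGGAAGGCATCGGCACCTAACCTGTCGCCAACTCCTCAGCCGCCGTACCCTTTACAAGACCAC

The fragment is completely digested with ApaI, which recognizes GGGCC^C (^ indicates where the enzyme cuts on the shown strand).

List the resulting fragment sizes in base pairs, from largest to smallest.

ApaI sites (GGGCCC) start at positions 17, 96, 125.
ApaI cuts after base 5 of each site (before the last base), so after positions 21, 100, 129.
Linear molecule, 3 cuts → 4 fragments:
  1–21 → 21 bp
  22–100 → 79 bp
  101–129 → 29 bp
  130–237 → 108 bp
Sorted largest to smallest: 108, 79, 29, 21 bp.

108, 79, 29, 21 bp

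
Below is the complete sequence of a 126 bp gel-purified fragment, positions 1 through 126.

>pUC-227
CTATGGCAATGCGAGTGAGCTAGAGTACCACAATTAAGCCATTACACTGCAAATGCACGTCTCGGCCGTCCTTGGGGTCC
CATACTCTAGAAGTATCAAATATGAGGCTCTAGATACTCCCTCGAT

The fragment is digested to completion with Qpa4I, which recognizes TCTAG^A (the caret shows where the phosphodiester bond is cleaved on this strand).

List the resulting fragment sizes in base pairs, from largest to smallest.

90, 23, 13 bp

Qpa4I sites (TCTAGA) start at positions 86, 109.
Qpa4I cuts after base 5 of each site (before the last base), so after positions 90, 113.
Linear molecule, 2 cuts → 3 fragments:
  1–90 → 90 bp
  91–113 → 23 bp
  114–126 → 13 bp
Sorted largest to smallest: 90, 23, 13 bp.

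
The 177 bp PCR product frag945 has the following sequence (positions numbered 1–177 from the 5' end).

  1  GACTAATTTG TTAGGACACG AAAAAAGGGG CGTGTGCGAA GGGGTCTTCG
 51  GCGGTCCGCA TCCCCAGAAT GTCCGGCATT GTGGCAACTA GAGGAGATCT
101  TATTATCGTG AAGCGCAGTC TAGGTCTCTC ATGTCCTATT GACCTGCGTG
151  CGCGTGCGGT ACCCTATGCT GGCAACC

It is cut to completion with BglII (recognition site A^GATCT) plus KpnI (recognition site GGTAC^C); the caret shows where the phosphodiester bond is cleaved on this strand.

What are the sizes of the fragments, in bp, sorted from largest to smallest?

The BglII site (AGATCT) starts at position 95.
BglII cuts after the first base of each site, so after position 95.
The KpnI site (GGTACC) starts at position 158.
KpnI cuts after base 5 of each site (before the last base), so after position 162.
Combined cut positions: 95, 162.
Linear molecule, 2 cuts → 3 fragments:
  1–95 → 95 bp
  96–162 → 67 bp
  163–177 → 15 bp
Sorted largest to smallest: 95, 67, 15 bp.

95, 67, 15 bp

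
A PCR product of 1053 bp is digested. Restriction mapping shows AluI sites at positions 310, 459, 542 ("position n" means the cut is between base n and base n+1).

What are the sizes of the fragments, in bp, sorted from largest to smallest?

511, 310, 149, 83 bp

Linear molecule, 3 cuts → 4 fragments:
  310 − 0 = 310 bp
  459 − 310 = 149 bp
  542 − 459 = 83 bp
  1053 − 542 = 511 bp
Sorted largest to smallest: 511, 310, 149, 83 bp.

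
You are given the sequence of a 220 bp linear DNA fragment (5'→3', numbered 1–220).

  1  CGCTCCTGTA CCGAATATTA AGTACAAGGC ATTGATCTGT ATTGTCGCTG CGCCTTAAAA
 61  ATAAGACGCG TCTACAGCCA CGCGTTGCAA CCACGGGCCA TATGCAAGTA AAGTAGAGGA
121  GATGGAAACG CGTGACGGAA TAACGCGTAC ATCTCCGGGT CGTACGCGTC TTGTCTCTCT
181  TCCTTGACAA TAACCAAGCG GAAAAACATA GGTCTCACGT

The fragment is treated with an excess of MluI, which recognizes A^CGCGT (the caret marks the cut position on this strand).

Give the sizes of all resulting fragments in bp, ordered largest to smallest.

66, 56, 48, 21, 15, 14 bp

MluI sites (ACGCGT) start at positions 66, 80, 128, 143, 164.
MluI cuts after the first base of each site, so after positions 66, 80, 128, 143, 164.
Linear molecule, 5 cuts → 6 fragments:
  1–66 → 66 bp
  67–80 → 14 bp
  81–128 → 48 bp
  129–143 → 15 bp
  144–164 → 21 bp
  165–220 → 56 bp
Sorted largest to smallest: 66, 56, 48, 21, 15, 14 bp.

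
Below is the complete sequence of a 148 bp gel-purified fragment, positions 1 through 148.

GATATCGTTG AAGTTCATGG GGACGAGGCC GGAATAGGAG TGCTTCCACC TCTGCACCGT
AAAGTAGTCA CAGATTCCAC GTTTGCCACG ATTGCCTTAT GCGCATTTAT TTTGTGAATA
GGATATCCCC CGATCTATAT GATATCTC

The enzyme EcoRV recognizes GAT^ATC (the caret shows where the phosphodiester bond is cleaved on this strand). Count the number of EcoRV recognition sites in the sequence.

GATATC occurs starting at positions 1, 122, 141.
EcoRV cuts at 3 sites.

3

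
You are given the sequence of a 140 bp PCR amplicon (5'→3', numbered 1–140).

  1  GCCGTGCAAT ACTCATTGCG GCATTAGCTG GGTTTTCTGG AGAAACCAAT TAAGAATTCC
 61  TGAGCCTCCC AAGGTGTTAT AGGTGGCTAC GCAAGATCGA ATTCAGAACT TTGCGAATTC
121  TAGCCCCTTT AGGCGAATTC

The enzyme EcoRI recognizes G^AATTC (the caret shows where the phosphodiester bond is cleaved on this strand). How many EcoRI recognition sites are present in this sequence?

4

GAATTC occurs starting at positions 54, 99, 115, 135.
EcoRI cuts at 4 sites.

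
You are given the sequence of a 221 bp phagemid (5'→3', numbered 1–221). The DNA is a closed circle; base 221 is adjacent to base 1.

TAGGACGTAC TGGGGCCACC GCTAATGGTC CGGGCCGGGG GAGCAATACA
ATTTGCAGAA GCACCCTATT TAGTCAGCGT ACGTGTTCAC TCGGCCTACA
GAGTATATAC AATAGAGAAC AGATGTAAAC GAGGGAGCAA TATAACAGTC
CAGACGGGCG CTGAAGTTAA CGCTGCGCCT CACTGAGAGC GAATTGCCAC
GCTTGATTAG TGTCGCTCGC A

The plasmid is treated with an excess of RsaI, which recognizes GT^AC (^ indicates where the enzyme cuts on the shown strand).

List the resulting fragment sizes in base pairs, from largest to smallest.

RsaI sites (GTAC) start at positions 7, 79.
RsaI cuts after base 2 of each site, so after positions 8, 80.
Circular molecule, 2 cuts → 2 fragments:
  9–80 → 72 bp
  81–221 then 1–8 → 141 + 8 = 149 bp
Sorted largest to smallest: 149, 72 bp.

149, 72 bp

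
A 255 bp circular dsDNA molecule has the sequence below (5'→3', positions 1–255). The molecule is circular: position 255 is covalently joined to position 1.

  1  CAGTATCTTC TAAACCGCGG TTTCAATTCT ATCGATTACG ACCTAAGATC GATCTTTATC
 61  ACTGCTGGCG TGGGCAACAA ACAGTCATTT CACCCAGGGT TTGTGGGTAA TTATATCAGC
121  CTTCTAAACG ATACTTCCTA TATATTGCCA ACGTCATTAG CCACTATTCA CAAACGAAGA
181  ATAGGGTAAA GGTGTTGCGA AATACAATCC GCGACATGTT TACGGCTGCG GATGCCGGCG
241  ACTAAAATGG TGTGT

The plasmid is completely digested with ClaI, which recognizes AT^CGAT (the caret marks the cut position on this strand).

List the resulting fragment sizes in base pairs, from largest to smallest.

238, 17 bp

ClaI sites (ATCGAT) start at positions 31, 48.
ClaI cuts after base 2 of each site, so after positions 32, 49.
Circular molecule, 2 cuts → 2 fragments:
  33–49 → 17 bp
  50–255 then 1–32 → 206 + 32 = 238 bp
Sorted largest to smallest: 238, 17 bp.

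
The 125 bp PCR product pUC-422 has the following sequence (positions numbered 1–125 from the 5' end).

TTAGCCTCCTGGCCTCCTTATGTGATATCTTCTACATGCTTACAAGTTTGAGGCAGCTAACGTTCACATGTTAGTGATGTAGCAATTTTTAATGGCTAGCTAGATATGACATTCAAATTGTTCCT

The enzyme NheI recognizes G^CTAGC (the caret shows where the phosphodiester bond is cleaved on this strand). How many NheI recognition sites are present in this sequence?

GCTAGC occurs starting at position 95.
NheI cuts at 1 site.

1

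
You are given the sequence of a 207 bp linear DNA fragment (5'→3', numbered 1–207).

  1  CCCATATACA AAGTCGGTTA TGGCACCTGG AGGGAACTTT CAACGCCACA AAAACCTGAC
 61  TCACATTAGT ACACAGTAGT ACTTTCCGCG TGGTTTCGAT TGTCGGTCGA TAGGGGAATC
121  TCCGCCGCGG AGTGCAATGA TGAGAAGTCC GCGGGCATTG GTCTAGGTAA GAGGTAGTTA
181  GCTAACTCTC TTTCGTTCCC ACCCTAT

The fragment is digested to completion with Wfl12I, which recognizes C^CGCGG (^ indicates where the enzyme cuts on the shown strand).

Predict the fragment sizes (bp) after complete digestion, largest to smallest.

Wfl12I sites (CCGCGG) start at positions 125, 149.
Wfl12I cuts after the first base of each site, so after positions 125, 149.
Linear molecule, 2 cuts → 3 fragments:
  1–125 → 125 bp
  126–149 → 24 bp
  150–207 → 58 bp
Sorted largest to smallest: 125, 58, 24 bp.

125, 58, 24 bp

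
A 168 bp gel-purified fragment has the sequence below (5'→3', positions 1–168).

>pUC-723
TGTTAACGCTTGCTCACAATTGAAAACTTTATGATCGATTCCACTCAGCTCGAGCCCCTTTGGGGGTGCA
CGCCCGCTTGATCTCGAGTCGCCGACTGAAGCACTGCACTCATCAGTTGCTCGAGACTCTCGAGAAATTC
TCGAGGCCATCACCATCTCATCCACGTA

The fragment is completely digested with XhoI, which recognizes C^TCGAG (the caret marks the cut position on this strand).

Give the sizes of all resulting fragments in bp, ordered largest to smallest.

XhoI sites (CTCGAG) start at positions 49, 83, 120, 129, 140.
XhoI cuts after the first base of each site, so after positions 49, 83, 120, 129, 140.
Linear molecule, 5 cuts → 6 fragments:
  1–49 → 49 bp
  50–83 → 34 bp
  84–120 → 37 bp
  121–129 → 9 bp
  130–140 → 11 bp
  141–168 → 28 bp
Sorted largest to smallest: 49, 37, 34, 28, 11, 9 bp.

49, 37, 34, 28, 11, 9 bp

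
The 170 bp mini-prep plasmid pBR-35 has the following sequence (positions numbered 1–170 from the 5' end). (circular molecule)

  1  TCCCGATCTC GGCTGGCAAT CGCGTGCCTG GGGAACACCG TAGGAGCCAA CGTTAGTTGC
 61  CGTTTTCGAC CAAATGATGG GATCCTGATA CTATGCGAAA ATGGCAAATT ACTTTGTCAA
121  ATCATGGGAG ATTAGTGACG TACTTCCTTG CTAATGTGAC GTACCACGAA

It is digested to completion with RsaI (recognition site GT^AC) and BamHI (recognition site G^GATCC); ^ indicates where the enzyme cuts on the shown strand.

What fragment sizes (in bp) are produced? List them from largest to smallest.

RsaI sites (GTAC) start at positions 140, 161.
RsaI cuts after base 2 of each site, so after positions 141, 162.
The BamHI site (GGATCC) starts at position 80.
BamHI cuts after the first base of each site, so after position 80.
Combined cut positions: 80, 141, 162.
Circular molecule, 3 cuts → 3 fragments:
  81–141 → 61 bp
  142–162 → 21 bp
  163–170 then 1–80 → 8 + 80 = 88 bp
Sorted largest to smallest: 88, 61, 21 bp.

88, 61, 21 bp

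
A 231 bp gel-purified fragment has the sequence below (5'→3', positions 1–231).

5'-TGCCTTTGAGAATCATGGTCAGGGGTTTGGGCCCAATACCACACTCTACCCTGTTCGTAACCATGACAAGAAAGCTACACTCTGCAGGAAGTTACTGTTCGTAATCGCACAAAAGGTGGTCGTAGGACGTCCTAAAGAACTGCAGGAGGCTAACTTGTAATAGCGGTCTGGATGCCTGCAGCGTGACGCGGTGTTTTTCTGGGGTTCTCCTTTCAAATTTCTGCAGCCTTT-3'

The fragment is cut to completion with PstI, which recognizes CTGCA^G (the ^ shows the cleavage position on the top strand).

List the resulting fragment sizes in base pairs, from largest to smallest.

PstI sites (CTGCAG) start at positions 82, 140, 176, 221.
PstI cuts after base 5 of each site (before the last base), so after positions 86, 144, 180, 225.
Linear molecule, 4 cuts → 5 fragments:
  1–86 → 86 bp
  87–144 → 58 bp
  145–180 → 36 bp
  181–225 → 45 bp
  226–231 → 6 bp
Sorted largest to smallest: 86, 58, 45, 36, 6 bp.

86, 58, 45, 36, 6 bp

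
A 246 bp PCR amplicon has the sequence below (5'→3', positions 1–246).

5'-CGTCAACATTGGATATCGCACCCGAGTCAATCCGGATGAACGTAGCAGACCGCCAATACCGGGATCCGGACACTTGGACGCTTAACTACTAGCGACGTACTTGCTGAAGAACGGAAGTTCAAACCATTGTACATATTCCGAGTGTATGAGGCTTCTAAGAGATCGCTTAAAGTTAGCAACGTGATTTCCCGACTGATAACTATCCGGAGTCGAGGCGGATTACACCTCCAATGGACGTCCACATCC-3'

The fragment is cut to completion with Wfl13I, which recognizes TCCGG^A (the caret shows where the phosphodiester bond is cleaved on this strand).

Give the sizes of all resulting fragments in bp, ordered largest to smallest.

138, 39, 35, 34 bp

Wfl13I sites (TCCGGA) start at positions 31, 65, 203.
Wfl13I cuts after base 5 of each site (before the last base), so after positions 35, 69, 207.
Linear molecule, 3 cuts → 4 fragments:
  1–35 → 35 bp
  36–69 → 34 bp
  70–207 → 138 bp
  208–246 → 39 bp
Sorted largest to smallest: 138, 39, 35, 34 bp.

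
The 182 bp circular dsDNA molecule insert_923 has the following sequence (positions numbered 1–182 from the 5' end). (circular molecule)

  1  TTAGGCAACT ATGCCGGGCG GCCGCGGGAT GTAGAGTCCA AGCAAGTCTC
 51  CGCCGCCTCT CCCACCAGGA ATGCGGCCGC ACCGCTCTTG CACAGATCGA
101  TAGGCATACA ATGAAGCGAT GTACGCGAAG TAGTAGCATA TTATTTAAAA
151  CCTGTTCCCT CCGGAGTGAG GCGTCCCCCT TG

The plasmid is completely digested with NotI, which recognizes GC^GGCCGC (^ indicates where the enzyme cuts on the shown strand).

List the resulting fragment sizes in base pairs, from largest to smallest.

NotI sites (GCGGCCGC) start at positions 18, 73.
NotI cuts after base 2 of each site, so after positions 19, 74.
Circular molecule, 2 cuts → 2 fragments:
  20–74 → 55 bp
  75–182 then 1–19 → 108 + 19 = 127 bp
Sorted largest to smallest: 127, 55 bp.

127, 55 bp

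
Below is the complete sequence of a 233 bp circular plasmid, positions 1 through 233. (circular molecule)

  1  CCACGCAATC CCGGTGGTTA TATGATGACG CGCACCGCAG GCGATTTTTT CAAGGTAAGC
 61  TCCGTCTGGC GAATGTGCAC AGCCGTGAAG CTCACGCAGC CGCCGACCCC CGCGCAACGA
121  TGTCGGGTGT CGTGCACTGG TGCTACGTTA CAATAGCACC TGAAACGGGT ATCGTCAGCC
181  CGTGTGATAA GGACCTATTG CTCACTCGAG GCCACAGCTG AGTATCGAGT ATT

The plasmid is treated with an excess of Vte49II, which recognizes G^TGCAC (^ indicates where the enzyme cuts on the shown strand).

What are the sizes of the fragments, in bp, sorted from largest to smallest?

Vte49II sites (GTGCAC) start at positions 75, 132.
Vte49II cuts after the first base of each site, so after positions 75, 132.
Circular molecule, 2 cuts → 2 fragments:
  76–132 → 57 bp
  133–233 then 1–75 → 101 + 75 = 176 bp
Sorted largest to smallest: 176, 57 bp.

176, 57 bp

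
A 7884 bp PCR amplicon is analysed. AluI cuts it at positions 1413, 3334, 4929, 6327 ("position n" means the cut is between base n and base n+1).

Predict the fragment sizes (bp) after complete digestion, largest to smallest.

Linear molecule, 4 cuts → 5 fragments:
  1413 − 0 = 1413 bp
  3334 − 1413 = 1921 bp
  4929 − 3334 = 1595 bp
  6327 − 4929 = 1398 bp
  7884 − 6327 = 1557 bp
Sorted largest to smallest: 1921, 1595, 1557, 1413, 1398 bp.

1921, 1595, 1557, 1413, 1398 bp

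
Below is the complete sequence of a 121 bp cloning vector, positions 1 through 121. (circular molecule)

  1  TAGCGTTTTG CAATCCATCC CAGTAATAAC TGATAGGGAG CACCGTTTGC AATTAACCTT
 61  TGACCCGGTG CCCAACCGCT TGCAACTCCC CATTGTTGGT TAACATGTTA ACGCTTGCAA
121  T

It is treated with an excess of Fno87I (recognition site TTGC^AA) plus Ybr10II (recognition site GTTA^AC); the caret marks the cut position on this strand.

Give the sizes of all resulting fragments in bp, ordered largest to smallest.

Fno87I sites (TTGCAA) start at positions 8, 47, 80, 115.
Fno87I cuts after base 4 of each site, so after positions 11, 50, 83, 118.
Ybr10II sites (GTTAAC) start at positions 99, 107.
Ybr10II cuts after base 4 of each site, so after positions 102, 110.
Combined cut positions: 11, 50, 83, 102, 110, 118.
Circular molecule, 6 cuts → 6 fragments:
  12–50 → 39 bp
  51–83 → 33 bp
  84–102 → 19 bp
  103–110 → 8 bp
  111–118 → 8 bp
  119–121 then 1–11 → 3 + 11 = 14 bp
Sorted largest to smallest: 39, 33, 19, 14, 8, 8 bp.

39, 33, 19, 14, 8, 8 bp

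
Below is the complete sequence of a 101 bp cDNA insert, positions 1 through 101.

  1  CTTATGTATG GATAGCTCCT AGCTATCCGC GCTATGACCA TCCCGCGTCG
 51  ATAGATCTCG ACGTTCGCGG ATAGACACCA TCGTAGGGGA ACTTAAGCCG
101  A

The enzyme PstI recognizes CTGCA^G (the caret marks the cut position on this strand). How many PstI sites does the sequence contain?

0

No occurrence of CTGCAG is present in the sequence.
PstI does not cut: 0 sites.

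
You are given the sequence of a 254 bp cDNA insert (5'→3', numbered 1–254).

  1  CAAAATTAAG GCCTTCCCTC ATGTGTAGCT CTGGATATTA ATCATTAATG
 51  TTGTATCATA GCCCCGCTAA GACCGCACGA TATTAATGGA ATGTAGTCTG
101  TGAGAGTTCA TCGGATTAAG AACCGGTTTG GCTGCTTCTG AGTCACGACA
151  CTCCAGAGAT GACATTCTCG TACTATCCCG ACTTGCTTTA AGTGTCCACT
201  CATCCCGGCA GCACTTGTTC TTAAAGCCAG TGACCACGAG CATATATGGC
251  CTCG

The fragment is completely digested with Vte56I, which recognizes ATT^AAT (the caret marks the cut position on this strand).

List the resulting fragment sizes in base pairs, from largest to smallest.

170, 39, 38, 7 bp

Vte56I sites (ATTAAT) start at positions 37, 44, 82.
Vte56I cuts after base 3 of each site, so after positions 39, 46, 84.
Linear molecule, 3 cuts → 4 fragments:
  1–39 → 39 bp
  40–46 → 7 bp
  47–84 → 38 bp
  85–254 → 170 bp
Sorted largest to smallest: 170, 39, 38, 7 bp.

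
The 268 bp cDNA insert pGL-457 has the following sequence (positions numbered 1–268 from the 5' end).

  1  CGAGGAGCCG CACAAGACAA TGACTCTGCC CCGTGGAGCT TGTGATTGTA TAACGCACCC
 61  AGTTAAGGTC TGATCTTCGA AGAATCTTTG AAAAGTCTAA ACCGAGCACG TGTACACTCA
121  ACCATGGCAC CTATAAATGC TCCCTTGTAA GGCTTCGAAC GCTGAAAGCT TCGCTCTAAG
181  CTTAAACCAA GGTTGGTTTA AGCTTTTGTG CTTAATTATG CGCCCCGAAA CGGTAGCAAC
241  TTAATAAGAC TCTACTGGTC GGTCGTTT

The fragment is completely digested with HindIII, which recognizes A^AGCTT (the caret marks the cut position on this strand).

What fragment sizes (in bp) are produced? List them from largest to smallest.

HindIII sites (AAGCTT) start at positions 166, 178, 200.
HindIII cuts after the first base of each site, so after positions 166, 178, 200.
Linear molecule, 3 cuts → 4 fragments:
  1–166 → 166 bp
  167–178 → 12 bp
  179–200 → 22 bp
  201–268 → 68 bp
Sorted largest to smallest: 166, 68, 22, 12 bp.

166, 68, 22, 12 bp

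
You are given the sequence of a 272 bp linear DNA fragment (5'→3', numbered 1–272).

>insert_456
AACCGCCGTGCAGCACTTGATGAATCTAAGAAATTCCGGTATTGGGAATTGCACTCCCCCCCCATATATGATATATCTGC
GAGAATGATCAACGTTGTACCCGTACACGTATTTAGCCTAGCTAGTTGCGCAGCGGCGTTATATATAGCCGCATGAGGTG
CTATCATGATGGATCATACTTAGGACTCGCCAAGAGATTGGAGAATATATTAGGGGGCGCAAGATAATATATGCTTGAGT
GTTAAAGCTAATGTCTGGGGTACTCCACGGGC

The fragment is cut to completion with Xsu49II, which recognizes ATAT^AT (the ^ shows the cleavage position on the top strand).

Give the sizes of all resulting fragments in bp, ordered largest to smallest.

70, 67, 64, 42, 22, 7 bp

Xsu49II sites (ATATAT) start at positions 64, 71, 141, 205, 227.
Xsu49II cuts after base 4 of each site, so after positions 67, 74, 144, 208, 230.
Linear molecule, 5 cuts → 6 fragments:
  1–67 → 67 bp
  68–74 → 7 bp
  75–144 → 70 bp
  145–208 → 64 bp
  209–230 → 22 bp
  231–272 → 42 bp
Sorted largest to smallest: 70, 67, 64, 42, 22, 7 bp.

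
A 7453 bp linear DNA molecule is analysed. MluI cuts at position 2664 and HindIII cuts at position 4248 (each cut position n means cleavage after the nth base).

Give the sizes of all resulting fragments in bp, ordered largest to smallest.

3205, 2664, 1584 bp

Combined cut positions (sorted): 2664, 4248.
Linear molecule, 2 cuts → 3 fragments:
  2664 − 0 = 2664 bp
  4248 − 2664 = 1584 bp
  7453 − 4248 = 3205 bp
Sorted largest to smallest: 3205, 2664, 1584 bp.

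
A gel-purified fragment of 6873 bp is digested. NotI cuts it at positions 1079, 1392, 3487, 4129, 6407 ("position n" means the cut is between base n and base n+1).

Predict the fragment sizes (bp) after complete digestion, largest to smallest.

2278, 2095, 1079, 642, 466, 313 bp

Linear molecule, 5 cuts → 6 fragments:
  1079 − 0 = 1079 bp
  1392 − 1079 = 313 bp
  3487 − 1392 = 2095 bp
  4129 − 3487 = 642 bp
  6407 − 4129 = 2278 bp
  6873 − 6407 = 466 bp
Sorted largest to smallest: 2278, 2095, 1079, 642, 466, 313 bp.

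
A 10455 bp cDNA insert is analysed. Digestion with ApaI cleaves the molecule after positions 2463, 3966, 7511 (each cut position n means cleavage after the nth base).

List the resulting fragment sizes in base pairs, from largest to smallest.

Linear molecule, 3 cuts → 4 fragments:
  2463 − 0 = 2463 bp
  3966 − 2463 = 1503 bp
  7511 − 3966 = 3545 bp
  10455 − 7511 = 2944 bp
Sorted largest to smallest: 3545, 2944, 2463, 1503 bp.

3545, 2944, 2463, 1503 bp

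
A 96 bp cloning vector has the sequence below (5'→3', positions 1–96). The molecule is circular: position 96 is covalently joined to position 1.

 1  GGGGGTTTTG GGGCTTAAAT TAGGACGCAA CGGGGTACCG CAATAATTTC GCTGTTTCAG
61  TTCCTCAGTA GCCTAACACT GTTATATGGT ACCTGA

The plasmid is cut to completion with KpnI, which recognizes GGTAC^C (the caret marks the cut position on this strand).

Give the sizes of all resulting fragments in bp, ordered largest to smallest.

KpnI sites (GGTACC) start at positions 34, 88.
KpnI cuts after base 5 of each site (before the last base), so after positions 38, 92.
Circular molecule, 2 cuts → 2 fragments:
  39–92 → 54 bp
  93–96 then 1–38 → 4 + 38 = 42 bp
Sorted largest to smallest: 54, 42 bp.

54, 42 bp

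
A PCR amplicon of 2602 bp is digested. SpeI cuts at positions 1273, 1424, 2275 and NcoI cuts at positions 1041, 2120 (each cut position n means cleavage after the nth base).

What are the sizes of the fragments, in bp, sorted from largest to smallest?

1041, 696, 327, 232, 155, 151 bp

Combined cut positions (sorted): 1041, 1273, 1424, 2120, 2275.
Linear molecule, 5 cuts → 6 fragments:
  1041 − 0 = 1041 bp
  1273 − 1041 = 232 bp
  1424 − 1273 = 151 bp
  2120 − 1424 = 696 bp
  2275 − 2120 = 155 bp
  2602 − 2275 = 327 bp
Sorted largest to smallest: 1041, 696, 327, 232, 155, 151 bp.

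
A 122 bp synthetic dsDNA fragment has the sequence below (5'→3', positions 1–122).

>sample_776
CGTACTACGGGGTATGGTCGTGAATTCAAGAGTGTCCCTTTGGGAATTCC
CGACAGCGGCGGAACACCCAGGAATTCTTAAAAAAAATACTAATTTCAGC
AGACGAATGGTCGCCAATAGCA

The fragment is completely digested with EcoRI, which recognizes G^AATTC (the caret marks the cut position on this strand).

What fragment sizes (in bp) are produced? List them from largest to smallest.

50, 28, 22, 22 bp

EcoRI sites (GAATTC) start at positions 22, 44, 72.
EcoRI cuts after the first base of each site, so after positions 22, 44, 72.
Linear molecule, 3 cuts → 4 fragments:
  1–22 → 22 bp
  23–44 → 22 bp
  45–72 → 28 bp
  73–122 → 50 bp
Sorted largest to smallest: 50, 28, 22, 22 bp.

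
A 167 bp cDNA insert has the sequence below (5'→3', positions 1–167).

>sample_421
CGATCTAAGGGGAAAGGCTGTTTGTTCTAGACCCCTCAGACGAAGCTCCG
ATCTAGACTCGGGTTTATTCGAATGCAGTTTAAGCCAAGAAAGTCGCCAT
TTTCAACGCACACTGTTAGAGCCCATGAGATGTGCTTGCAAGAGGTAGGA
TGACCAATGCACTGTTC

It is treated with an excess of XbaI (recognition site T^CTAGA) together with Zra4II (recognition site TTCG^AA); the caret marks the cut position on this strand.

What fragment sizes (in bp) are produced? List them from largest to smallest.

96, 26, 26, 19 bp

XbaI sites (TCTAGA) start at positions 26, 52.
XbaI cuts after the first base of each site, so after positions 26, 52.
The Zra4II site (TTCGAA) starts at position 68.
Zra4II cuts after base 4 of each site, so after position 71.
Combined cut positions: 26, 52, 71.
Linear molecule, 3 cuts → 4 fragments:
  1–26 → 26 bp
  27–52 → 26 bp
  53–71 → 19 bp
  72–167 → 96 bp
Sorted largest to smallest: 96, 26, 26, 19 bp.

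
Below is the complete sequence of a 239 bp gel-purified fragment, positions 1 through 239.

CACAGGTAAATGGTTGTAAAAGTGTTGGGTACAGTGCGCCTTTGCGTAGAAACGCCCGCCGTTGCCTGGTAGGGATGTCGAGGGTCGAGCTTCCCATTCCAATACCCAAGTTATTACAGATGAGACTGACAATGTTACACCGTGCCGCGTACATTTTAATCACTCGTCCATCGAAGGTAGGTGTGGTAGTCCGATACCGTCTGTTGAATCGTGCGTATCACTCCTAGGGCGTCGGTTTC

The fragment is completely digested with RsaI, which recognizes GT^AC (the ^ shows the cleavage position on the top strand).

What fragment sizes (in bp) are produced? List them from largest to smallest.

RsaI sites (GTAC) start at positions 29, 149.
RsaI cuts after base 2 of each site, so after positions 30, 150.
Linear molecule, 2 cuts → 3 fragments:
  1–30 → 30 bp
  31–150 → 120 bp
  151–239 → 89 bp
Sorted largest to smallest: 120, 89, 30 bp.

120, 89, 30 bp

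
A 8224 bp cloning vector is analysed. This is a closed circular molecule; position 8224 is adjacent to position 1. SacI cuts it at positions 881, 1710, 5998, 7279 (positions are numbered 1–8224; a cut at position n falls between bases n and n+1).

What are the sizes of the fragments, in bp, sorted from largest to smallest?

Circular molecule, 4 cuts → 4 fragments:
  1710 − 881 = 829 bp
  5998 − 1710 = 4288 bp
  7279 − 5998 = 1281 bp
  wrap: 8224 − 7279 + 881 = 1826 bp
Sorted largest to smallest: 4288, 1826, 1281, 829 bp.

4288, 1826, 1281, 829 bp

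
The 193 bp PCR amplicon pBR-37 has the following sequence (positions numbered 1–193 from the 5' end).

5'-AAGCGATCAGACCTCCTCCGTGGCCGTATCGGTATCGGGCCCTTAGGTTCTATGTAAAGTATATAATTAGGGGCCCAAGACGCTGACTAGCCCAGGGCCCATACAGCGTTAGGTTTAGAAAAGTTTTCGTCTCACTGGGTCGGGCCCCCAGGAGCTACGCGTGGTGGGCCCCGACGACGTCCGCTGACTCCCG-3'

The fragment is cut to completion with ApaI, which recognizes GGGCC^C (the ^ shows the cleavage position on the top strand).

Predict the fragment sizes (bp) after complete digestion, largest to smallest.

47, 41, 34, 24, 24, 23 bp

ApaI sites (GGGCCC) start at positions 37, 71, 95, 142, 166.
ApaI cuts after base 5 of each site (before the last base), so after positions 41, 75, 99, 146, 170.
Linear molecule, 5 cuts → 6 fragments:
  1–41 → 41 bp
  42–75 → 34 bp
  76–99 → 24 bp
  100–146 → 47 bp
  147–170 → 24 bp
  171–193 → 23 bp
Sorted largest to smallest: 47, 41, 34, 24, 24, 23 bp.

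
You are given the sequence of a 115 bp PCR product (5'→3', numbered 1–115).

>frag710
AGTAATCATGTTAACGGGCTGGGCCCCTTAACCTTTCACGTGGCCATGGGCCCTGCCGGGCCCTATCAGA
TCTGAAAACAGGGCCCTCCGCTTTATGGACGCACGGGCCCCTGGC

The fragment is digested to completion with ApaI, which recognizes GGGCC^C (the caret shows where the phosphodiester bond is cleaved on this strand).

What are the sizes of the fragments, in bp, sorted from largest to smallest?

ApaI sites (GGGCCC) start at positions 21, 48, 58, 81, 105.
ApaI cuts after base 5 of each site (before the last base), so after positions 25, 52, 62, 85, 109.
Linear molecule, 5 cuts → 6 fragments:
  1–25 → 25 bp
  26–52 → 27 bp
  53–62 → 10 bp
  63–85 → 23 bp
  86–109 → 24 bp
  110–115 → 6 bp
Sorted largest to smallest: 27, 25, 24, 23, 10, 6 bp.

27, 25, 24, 23, 10, 6 bp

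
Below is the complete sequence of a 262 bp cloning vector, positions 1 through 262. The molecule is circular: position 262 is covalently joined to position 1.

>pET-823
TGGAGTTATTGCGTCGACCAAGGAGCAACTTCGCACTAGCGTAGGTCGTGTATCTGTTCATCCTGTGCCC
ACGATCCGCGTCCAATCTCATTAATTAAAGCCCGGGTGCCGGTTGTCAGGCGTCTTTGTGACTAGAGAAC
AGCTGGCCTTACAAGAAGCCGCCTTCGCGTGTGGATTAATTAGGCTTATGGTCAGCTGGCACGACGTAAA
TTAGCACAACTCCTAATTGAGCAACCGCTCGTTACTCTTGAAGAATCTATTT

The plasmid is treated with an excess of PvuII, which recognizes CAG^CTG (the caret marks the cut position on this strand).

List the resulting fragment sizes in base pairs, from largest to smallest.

PvuII sites (CAGCTG) start at positions 140, 193.
PvuII cuts after base 3 of each site, so after positions 142, 195.
Circular molecule, 2 cuts → 2 fragments:
  143–195 → 53 bp
  196–262 then 1–142 → 67 + 142 = 209 bp
Sorted largest to smallest: 209, 53 bp.

209, 53 bp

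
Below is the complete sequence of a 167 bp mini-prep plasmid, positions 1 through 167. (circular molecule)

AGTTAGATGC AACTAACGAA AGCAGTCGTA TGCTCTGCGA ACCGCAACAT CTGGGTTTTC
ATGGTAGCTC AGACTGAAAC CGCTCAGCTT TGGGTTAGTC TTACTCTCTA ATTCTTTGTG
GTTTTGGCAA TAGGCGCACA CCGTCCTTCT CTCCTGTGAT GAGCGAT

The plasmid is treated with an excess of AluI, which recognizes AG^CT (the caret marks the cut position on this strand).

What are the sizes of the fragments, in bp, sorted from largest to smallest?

147, 20 bp

AluI sites (AGCT) start at positions 66, 86.
AluI cuts after base 2 of each site, so after positions 67, 87.
Circular molecule, 2 cuts → 2 fragments:
  68–87 → 20 bp
  88–167 then 1–67 → 80 + 67 = 147 bp
Sorted largest to smallest: 147, 20 bp.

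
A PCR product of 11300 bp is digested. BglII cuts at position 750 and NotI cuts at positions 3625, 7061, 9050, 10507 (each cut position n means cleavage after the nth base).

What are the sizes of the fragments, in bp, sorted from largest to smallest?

3436, 2875, 1989, 1457, 793, 750 bp

Combined cut positions (sorted): 750, 3625, 7061, 9050, 10507.
Linear molecule, 5 cuts → 6 fragments:
  750 − 0 = 750 bp
  3625 − 750 = 2875 bp
  7061 − 3625 = 3436 bp
  9050 − 7061 = 1989 bp
  10507 − 9050 = 1457 bp
  11300 − 10507 = 793 bp
Sorted largest to smallest: 3436, 2875, 1989, 1457, 793, 750 bp.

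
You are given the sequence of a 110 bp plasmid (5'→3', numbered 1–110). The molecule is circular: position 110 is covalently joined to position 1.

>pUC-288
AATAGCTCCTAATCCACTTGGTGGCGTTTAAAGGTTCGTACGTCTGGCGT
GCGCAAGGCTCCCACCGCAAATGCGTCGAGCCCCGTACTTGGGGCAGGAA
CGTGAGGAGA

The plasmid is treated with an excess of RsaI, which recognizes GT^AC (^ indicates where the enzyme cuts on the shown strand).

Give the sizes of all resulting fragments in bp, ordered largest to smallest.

RsaI sites (GTAC) start at positions 38, 85.
RsaI cuts after base 2 of each site, so after positions 39, 86.
Circular molecule, 2 cuts → 2 fragments:
  40–86 → 47 bp
  87–110 then 1–39 → 24 + 39 = 63 bp
Sorted largest to smallest: 63, 47 bp.

63, 47 bp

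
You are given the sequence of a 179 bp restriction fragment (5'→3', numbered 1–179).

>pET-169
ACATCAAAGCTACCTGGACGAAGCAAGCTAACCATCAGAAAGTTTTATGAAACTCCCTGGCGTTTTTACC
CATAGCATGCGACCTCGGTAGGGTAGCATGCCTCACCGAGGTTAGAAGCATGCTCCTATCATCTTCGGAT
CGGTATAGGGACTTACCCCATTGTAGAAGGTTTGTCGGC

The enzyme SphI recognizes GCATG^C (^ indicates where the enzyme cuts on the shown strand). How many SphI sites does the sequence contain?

GCATGC occurs starting at positions 75, 96, 118.
SphI cuts at 3 sites.

3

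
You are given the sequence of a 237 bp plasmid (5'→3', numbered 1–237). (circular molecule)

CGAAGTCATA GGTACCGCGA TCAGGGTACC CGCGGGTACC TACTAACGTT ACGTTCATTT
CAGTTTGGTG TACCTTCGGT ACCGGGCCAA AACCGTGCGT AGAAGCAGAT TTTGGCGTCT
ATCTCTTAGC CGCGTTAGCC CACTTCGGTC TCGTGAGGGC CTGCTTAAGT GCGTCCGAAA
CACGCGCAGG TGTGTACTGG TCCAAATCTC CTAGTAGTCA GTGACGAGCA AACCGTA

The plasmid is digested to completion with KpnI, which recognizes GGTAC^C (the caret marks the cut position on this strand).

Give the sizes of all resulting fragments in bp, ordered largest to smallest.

KpnI sites (GGTACC) start at positions 11, 25, 35, 78.
KpnI cuts after base 5 of each site (before the last base), so after positions 15, 29, 39, 82.
Circular molecule, 4 cuts → 4 fragments:
  16–29 → 14 bp
  30–39 → 10 bp
  40–82 → 43 bp
  83–237 then 1–15 → 155 + 15 = 170 bp
Sorted largest to smallest: 170, 43, 14, 10 bp.

170, 43, 14, 10 bp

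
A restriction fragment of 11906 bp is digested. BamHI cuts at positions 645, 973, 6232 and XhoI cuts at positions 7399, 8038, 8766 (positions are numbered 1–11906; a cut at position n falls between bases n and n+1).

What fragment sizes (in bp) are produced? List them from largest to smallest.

Combined cut positions (sorted): 645, 973, 6232, 7399, 8038, 8766.
Linear molecule, 6 cuts → 7 fragments:
  645 − 0 = 645 bp
  973 − 645 = 328 bp
  6232 − 973 = 5259 bp
  7399 − 6232 = 1167 bp
  8038 − 7399 = 639 bp
  8766 − 8038 = 728 bp
  11906 − 8766 = 3140 bp
Sorted largest to smallest: 5259, 3140, 1167, 728, 645, 639, 328 bp.

5259, 3140, 1167, 728, 645, 639, 328 bp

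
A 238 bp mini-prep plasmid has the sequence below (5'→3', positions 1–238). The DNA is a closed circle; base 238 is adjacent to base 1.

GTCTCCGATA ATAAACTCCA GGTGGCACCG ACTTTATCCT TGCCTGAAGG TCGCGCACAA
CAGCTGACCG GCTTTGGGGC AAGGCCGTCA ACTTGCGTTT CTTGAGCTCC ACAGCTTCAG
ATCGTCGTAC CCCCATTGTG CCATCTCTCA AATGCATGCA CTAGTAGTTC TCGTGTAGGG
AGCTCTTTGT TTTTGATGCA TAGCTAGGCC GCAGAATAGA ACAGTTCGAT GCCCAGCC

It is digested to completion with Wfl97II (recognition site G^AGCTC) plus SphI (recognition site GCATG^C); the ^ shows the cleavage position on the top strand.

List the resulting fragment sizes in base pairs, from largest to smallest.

Wfl97II sites (GAGCTC) start at positions 104, 180.
Wfl97II cuts after the first base of each site, so after positions 104, 180.
The SphI site (GCATGC) starts at position 154.
SphI cuts after base 5 of each site (before the last base), so after position 158.
Combined cut positions: 104, 158, 180.
Circular molecule, 3 cuts → 3 fragments:
  105–158 → 54 bp
  159–180 → 22 bp
  181–238 then 1–104 → 58 + 104 = 162 bp
Sorted largest to smallest: 162, 54, 22 bp.

162, 54, 22 bp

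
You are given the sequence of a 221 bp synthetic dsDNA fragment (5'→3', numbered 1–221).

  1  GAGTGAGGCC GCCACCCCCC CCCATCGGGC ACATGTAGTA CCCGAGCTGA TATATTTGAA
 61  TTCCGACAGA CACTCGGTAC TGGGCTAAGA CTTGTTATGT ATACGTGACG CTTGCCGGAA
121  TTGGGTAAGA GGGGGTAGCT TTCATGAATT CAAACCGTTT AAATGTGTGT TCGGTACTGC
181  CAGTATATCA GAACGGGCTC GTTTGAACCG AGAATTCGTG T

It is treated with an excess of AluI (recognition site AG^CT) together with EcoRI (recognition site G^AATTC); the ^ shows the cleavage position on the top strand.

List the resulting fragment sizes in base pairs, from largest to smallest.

80, 66, 46, 12, 9, 8 bp

AluI sites (AGCT) start at positions 45, 137.
AluI cuts after base 2 of each site, so after positions 46, 138.
EcoRI sites (GAATTC) start at positions 58, 146, 212.
EcoRI cuts after the first base of each site, so after positions 58, 146, 212.
Combined cut positions: 46, 58, 138, 146, 212.
Linear molecule, 5 cuts → 6 fragments:
  1–46 → 46 bp
  47–58 → 12 bp
  59–138 → 80 bp
  139–146 → 8 bp
  147–212 → 66 bp
  213–221 → 9 bp
Sorted largest to smallest: 80, 66, 46, 12, 9, 8 bp.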